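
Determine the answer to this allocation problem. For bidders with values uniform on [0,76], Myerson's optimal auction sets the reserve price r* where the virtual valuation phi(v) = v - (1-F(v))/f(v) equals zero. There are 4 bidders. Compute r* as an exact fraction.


Step 1: For U[0,76], F(v) = v/76 and f(v) = 1/76
Step 2: phi(v) = v - (1 - v/76)/(1/76) = v - (76 - v) = 2v - 76
Step 3: Set phi(r*) = 0: 2r* - 76 = 0
Step 4: r* = 76/2 = 38 (the number of bidders n = 4 does not enter)

38


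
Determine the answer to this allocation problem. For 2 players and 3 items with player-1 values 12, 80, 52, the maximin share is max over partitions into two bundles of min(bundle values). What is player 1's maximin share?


Step 1: Item values = 12, 80, 52
Step 2: Enumerate all 2-bundle partitions and take the smaller bundle:
  Partition 1: {12} vs {80,52} -> bundles 12, 132; min = 12
  Partition 2: {80} vs {12,52} -> bundles 80, 64; min = 64
  Partition 3: {52} vs {12,80} -> bundles 52, 92; min = 52
Step 3: MMS = max(12, 64, 52) = 64

64


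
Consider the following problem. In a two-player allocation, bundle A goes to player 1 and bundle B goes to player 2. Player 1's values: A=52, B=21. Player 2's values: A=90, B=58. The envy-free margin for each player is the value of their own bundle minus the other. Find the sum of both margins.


Step 1: Player 1's margin = v1(A) - v1(B) = 52 - 21 = 31
Step 2: Player 2's margin = v2(B) - v2(A) = 58 - 90 = -32
Step 3: Total margin = 31 + -32 = -1

-1


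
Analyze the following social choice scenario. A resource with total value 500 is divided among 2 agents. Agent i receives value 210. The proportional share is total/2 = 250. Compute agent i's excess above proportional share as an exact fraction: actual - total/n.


Step 1: Proportional share = 500/2 = 250
Step 2: Agent's actual allocation = 210
Step 3: Excess = 210 - 250 = -40

-40


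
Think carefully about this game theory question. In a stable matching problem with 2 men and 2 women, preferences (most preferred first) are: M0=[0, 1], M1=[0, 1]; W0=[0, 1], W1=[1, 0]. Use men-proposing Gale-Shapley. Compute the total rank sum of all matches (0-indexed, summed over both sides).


Step 1: Run Gale-Shapley (men propose, women hold best offer):
  M0 proposes to W0; she accepts
  M1 proposes to W0; rejected
  M1 proposes to W1; she accepts
Step 2: Final matching: W0-M0, W1-M1
Step 3: 0-indexed ranks (man's rank of his match, then woman's): 0 + 0 + 1 + 0
Step 4: Total rank sum = 1

1


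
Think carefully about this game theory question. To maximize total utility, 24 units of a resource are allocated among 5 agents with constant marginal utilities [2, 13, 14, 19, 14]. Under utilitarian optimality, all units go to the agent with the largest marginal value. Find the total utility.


Step 1: The marginal utilities are [2, 13, 14, 19, 14]
Step 2: The highest marginal utility is 19
Step 3: All 24 units go to that agent
Step 4: Total utility = 19 * 24 = 456

456


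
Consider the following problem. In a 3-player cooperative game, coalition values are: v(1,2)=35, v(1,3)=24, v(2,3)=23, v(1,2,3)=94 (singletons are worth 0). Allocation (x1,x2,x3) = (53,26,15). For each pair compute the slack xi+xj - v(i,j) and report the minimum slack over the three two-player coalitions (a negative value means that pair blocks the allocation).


Step 1: Slack for coalition (1,2): x1+x2 - v12 = 79 - 35 = 44
Step 2: Slack for coalition (1,3): x1+x3 - v13 = 68 - 24 = 44
Step 3: Slack for coalition (2,3): x2+x3 - v23 = 41 - 23 = 18
Step 4: Minimum slack = min(44, 44, 18) = 18, attained by (2,3); no pair can gain by deviating, so the allocation is in the core

18


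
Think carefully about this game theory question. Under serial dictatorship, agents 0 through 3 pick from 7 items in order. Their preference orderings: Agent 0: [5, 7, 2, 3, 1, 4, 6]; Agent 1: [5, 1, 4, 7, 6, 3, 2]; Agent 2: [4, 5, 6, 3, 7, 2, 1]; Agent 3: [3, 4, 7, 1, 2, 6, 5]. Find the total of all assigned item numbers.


Step 1: Agent 0 picks item 5
Step 2: Agent 1 picks item 1
Step 3: Agent 2 picks item 4
Step 4: Agent 3 picks item 3
Step 5: Sum = 5 + 1 + 4 + 3 = 13

13


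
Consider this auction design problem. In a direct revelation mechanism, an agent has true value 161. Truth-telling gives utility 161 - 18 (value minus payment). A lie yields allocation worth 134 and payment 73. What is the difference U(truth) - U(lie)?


Step 1: U(truth) = value - payment = 161 - 18 = 143
Step 2: U(lie) = allocation - payment = 134 - 73 = 61
Step 3: IC gap = 143 - 61 = 82

82


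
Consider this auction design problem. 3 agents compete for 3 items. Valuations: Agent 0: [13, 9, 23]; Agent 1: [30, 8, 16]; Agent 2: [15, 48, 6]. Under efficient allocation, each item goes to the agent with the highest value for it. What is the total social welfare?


Step 1: For each item, find the maximum value among all agents.
Step 2: Item 0 -> Agent 1 (value 30)
Step 3: Item 1 -> Agent 2 (value 48)
Step 4: Item 2 -> Agent 0 (value 23)
Step 5: Total welfare = 30 + 48 + 23 = 101

101


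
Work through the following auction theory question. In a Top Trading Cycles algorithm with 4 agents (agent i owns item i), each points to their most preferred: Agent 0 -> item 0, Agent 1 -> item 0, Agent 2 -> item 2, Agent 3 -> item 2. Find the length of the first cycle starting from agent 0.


Step 1: Trace the pointer graph from agent 0: 0 -> 0
Step 2: A cycle is detected when we revisit agent 0
Step 3: The cycle is: 0 -> 0
Step 4: Cycle length = 1

1


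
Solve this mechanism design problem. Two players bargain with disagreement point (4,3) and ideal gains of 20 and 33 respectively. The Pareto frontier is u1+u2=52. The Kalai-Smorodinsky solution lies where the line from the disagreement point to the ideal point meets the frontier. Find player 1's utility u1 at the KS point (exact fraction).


Step 1: At the KS point, (u1-d1)/r1 = (u2-d2)/r2 = t and u1+u2 = 52
Step 2: u1 = d1 + r1*t and u2 = d2 + r2*t, so (d1 + r1*t) + (d2 + r2*t) = 52
Step 3: t = (52 - 4 - 3)/(20 + 33) = 45/53
Step 4: u1 = d1 + r1*t = 4 + 20 * 45/53 = 1112/53
Step 5: (Check: u2 = d2 + r2*t = 1644/53; u1+u2 = 1112/53 + 1644/53 = 52, on the frontier.)

1112/53


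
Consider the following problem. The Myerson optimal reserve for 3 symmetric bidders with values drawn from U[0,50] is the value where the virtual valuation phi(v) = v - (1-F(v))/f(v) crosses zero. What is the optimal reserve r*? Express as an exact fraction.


Step 1: For U[0,50], F(v) = v/50 and f(v) = 1/50
Step 2: phi(v) = v - (1 - v/50)/(1/50) = v - (50 - v) = 2v - 50
Step 3: Set phi(r*) = 0: 2r* - 50 = 0
Step 4: r* = 50/2 = 25 (the number of bidders n = 3 does not enter)

25


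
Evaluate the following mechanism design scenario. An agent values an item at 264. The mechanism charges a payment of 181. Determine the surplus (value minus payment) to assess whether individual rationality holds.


Step 1: Surplus = value - payment = 264 - 181 = 83
Step 2: IR is satisfied (surplus >= 0)

83


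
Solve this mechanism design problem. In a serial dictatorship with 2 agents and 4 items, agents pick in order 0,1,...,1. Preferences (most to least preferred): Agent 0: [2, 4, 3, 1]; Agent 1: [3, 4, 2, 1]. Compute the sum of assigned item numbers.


Step 1: Agent 0 picks item 2
Step 2: Agent 1 picks item 3
Step 3: Sum = 2 + 3 = 5

5


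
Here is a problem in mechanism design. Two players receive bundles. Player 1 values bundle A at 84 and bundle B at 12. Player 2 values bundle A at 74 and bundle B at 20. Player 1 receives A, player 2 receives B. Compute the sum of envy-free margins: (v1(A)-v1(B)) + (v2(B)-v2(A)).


Step 1: Player 1's margin = v1(A) - v1(B) = 84 - 12 = 72
Step 2: Player 2's margin = v2(B) - v2(A) = 20 - 74 = -54
Step 3: Total margin = 72 + -54 = 18

18


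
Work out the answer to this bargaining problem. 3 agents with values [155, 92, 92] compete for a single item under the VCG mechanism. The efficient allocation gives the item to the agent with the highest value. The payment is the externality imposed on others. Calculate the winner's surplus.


Step 1: The winner is the agent with the highest value: agent 0 with value 155
Step 2: Values of other agents: [92, 92]
Step 3: VCG payment = max of others' values = 92
Step 4: Surplus = 155 - 92 = 63

63


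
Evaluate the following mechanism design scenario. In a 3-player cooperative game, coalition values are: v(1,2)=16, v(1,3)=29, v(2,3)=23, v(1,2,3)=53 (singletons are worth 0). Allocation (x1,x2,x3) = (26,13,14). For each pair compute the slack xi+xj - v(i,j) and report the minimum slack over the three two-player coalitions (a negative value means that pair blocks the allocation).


Step 1: Slack for coalition (1,2): x1+x2 - v12 = 39 - 16 = 23
Step 2: Slack for coalition (1,3): x1+x3 - v13 = 40 - 29 = 11
Step 3: Slack for coalition (2,3): x2+x3 - v23 = 27 - 23 = 4
Step 4: Minimum slack = min(23, 11, 4) = 4, attained by (2,3); no pair can gain by deviating, so the allocation is in the core

4


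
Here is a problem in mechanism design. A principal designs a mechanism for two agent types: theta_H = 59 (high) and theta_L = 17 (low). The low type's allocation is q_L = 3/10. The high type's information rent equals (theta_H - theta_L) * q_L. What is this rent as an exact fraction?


Step 1: theta_H - theta_L = 59 - 17 = 42
Step 2: Information rent = (theta_H - theta_L) * q_L
Step 3: = 42 * 3/10
Step 4: = 63/5

63/5


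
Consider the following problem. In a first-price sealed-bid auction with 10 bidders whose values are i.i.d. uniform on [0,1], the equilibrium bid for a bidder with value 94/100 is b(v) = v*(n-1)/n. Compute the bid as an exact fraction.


Step 1: The symmetric BNE bidding function is b(v) = v * (n-1) / n
Step 2: Substitute v = 47/50 and n = 10
Step 3: b = 47/50 * 9/10
Step 4: b = 423/500

423/500


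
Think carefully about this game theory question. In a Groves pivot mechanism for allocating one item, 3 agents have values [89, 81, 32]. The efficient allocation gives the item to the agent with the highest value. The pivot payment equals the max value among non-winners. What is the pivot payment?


Step 1: The efficient winner is agent 0 with value 89
Step 2: Other agents' values: [81, 32]
Step 3: Pivot payment = max(others) = 81
Step 4: The winner pays 81

81


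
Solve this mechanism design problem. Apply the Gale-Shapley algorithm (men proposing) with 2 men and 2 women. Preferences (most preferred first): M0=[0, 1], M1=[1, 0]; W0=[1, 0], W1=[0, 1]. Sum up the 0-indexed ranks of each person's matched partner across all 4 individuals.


Step 1: Run Gale-Shapley (men propose, women hold best offer):
  M0 proposes to W0; she accepts
  M1 proposes to W1; she accepts
Step 2: Final matching: W0-M0, W1-M1
Step 3: 0-indexed ranks (man's rank of his match, then woman's): 0 + 1 + 0 + 1
Step 4: Total rank sum = 2

2


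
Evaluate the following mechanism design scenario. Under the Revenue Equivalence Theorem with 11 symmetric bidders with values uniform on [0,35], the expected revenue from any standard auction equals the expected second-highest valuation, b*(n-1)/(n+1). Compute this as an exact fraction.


Step 1: By Revenue Equivalence, expected revenue = b*(n-1)/(n+1)
Step 2: Substituting n = 11, b = 35
Step 3: Revenue = 35*(11-1)/(11+1) = 35*10/12
Step 4: Revenue = 350/12 = 175/6

175/6


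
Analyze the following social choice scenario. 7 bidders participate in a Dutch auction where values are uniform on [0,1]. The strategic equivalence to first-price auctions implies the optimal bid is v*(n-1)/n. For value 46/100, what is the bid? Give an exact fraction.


Step 1: Dutch auctions are strategically equivalent to first-price auctions
Step 2: The equilibrium bid is b(v) = v*(n-1)/n
Step 3: b = 23/50 * 6/7
Step 4: b = 69/175

69/175


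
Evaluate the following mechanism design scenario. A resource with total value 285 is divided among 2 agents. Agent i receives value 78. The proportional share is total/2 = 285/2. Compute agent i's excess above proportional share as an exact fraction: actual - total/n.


Step 1: Proportional share = 285/2
Step 2: Agent's actual allocation = 78
Step 3: Excess = 78 - 285/2 = -129/2

-129/2


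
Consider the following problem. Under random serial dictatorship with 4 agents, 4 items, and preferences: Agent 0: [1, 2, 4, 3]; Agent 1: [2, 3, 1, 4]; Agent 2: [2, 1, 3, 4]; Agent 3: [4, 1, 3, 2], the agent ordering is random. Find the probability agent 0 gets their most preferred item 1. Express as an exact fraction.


Step 1: Agent 0 wants item 1
Step 2: There are 24 possible orderings of agents
Step 3: In 20 orderings, agent 0 gets item 1
Step 4: Probability = 20/24 = 5/6

5/6


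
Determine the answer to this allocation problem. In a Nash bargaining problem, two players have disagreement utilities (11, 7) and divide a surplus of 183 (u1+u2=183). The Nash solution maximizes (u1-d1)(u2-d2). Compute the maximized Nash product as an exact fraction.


Step 1: The Nash solution splits surplus symmetrically above the disagreement point
Step 2: u1 = (total + d1 - d2)/2 = (183 + 11 - 7)/2 = 187/2
Step 3: u2 = (total - d1 + d2)/2 = (183 - 11 + 7)/2 = 179/2
Step 4: Nash product = (187/2 - 11) * (179/2 - 7)
Step 5: = 165/2 * 165/2 = 27225/4

27225/4


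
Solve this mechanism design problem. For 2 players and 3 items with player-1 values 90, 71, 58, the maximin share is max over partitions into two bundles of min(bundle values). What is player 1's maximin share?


Step 1: Item values = 90, 71, 58
Step 2: Enumerate all 2-bundle partitions and take the smaller bundle:
  Partition 1: {90} vs {71,58} -> bundles 90, 129; min = 90
  Partition 2: {71} vs {90,58} -> bundles 71, 148; min = 71
  Partition 3: {58} vs {90,71} -> bundles 58, 161; min = 58
Step 3: MMS = max(90, 71, 58) = 90

90


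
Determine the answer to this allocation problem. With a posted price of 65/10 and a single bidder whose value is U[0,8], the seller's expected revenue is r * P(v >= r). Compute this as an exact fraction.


Step 1: Posted price r = 13/2, value support [0,8]
Step 2: P(v >= r) = (8 - 13/2)/8 = 3/16
Step 3: Expected revenue = r * P(v >= r) = 13/2 * 3/16
Step 4: Revenue = 39/32

39/32


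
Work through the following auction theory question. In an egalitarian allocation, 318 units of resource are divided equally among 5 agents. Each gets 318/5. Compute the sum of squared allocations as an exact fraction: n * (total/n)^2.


Step 1: Each agent's share = 318/5
Step 2: Square of each share = (318/5)^2 = 101124/25
Step 3: Sum of squares = 5 * 101124/25 = 101124/5

101124/5


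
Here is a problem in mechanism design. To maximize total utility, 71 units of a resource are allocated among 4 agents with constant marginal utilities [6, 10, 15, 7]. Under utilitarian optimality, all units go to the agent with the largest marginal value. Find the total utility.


Step 1: The marginal utilities are [6, 10, 15, 7]
Step 2: The highest marginal utility is 15
Step 3: All 71 units go to that agent
Step 4: Total utility = 15 * 71 = 1065

1065


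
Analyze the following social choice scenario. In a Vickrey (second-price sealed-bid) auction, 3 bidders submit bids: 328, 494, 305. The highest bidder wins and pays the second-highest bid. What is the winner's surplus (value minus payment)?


Step 1: Sort bids in descending order: 494, 328, 305
Step 2: The winning bid is the highest: 494
Step 3: The payment equals the second-highest bid: 328
Step 4: Surplus = winner's bid - payment = 494 - 328 = 166

166


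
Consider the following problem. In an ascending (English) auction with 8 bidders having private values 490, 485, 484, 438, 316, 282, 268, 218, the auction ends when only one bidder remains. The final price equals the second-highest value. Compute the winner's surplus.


Step 1: Identify the highest value: 490
Step 2: Identify the second-highest value: 485
Step 3: The final price = second-highest value = 485
Step 4: Surplus = 490 - 485 = 5

5


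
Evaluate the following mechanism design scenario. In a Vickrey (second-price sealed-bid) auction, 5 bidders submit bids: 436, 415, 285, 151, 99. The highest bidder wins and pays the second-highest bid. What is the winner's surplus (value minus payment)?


Step 1: Sort bids in descending order: 436, 415, 285, 151, 99
Step 2: The winning bid is the highest: 436
Step 3: The payment equals the second-highest bid: 415
Step 4: Surplus = winner's bid - payment = 436 - 415 = 21

21


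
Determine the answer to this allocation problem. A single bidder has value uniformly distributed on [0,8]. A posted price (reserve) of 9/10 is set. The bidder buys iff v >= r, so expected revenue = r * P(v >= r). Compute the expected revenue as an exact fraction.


Step 1: Posted price r = 9/10, value support [0,8]
Step 2: P(v >= r) = (8 - 9/10)/8 = 71/80
Step 3: Expected revenue = r * P(v >= r) = 9/10 * 71/80
Step 4: Revenue = 639/800

639/800


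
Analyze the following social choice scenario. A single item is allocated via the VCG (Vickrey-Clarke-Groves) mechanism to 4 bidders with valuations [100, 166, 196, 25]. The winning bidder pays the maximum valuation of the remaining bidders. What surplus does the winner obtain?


Step 1: The winner is the agent with the highest value: agent 2 with value 196
Step 2: Values of other agents: [100, 166, 25]
Step 3: VCG payment = max of others' values = 166
Step 4: Surplus = 196 - 166 = 30

30


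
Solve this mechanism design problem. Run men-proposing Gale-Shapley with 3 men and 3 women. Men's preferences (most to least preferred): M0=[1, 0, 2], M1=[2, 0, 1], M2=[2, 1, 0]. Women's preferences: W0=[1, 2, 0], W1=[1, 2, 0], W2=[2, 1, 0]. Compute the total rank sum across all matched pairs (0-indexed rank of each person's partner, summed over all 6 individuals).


Step 1: Run Gale-Shapley (men propose, women hold best offer):
  M0 proposes to W1; she accepts
  M1 proposes to W2; she accepts
  M2 proposes to W2; she switches from M1
  M1 proposes to W0; she accepts
Step 2: Final matching: W0-M1, W1-M0, W2-M2
Step 3: 0-indexed ranks (man's rank of his match, then woman's): 1 + 0 + 0 + 2 + 0 + 0
Step 4: Total rank sum = 3

3


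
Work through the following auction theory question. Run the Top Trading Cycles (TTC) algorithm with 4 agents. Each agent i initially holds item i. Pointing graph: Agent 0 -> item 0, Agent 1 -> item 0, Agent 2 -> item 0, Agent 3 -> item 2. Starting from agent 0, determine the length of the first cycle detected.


Step 1: Trace the pointer graph from agent 0: 0 -> 0
Step 2: A cycle is detected when we revisit agent 0
Step 3: The cycle is: 0 -> 0
Step 4: Cycle length = 1

1


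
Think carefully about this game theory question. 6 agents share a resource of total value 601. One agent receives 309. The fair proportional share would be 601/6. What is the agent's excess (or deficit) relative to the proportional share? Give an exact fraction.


Step 1: Proportional share = 601/6
Step 2: Agent's actual allocation = 309
Step 3: Excess = 309 - 601/6 = 1253/6

1253/6


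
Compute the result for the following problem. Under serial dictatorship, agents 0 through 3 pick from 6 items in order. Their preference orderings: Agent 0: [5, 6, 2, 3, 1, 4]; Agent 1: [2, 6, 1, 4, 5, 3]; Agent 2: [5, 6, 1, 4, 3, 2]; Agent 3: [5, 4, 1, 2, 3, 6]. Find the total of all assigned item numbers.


Step 1: Agent 0 picks item 5
Step 2: Agent 1 picks item 2
Step 3: Agent 2 picks item 6
Step 4: Agent 3 picks item 4
Step 5: Sum = 5 + 2 + 6 + 4 = 17

17


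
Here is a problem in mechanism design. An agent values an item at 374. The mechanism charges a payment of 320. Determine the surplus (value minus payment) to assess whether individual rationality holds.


Step 1: Surplus = value - payment = 374 - 320 = 54
Step 2: IR is satisfied (surplus >= 0)

54


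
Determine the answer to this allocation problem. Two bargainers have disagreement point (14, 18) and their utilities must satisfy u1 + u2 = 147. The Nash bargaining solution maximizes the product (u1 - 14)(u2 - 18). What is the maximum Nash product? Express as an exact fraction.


Step 1: The Nash solution splits surplus symmetrically above the disagreement point
Step 2: u1 = (total + d1 - d2)/2 = (147 + 14 - 18)/2 = 143/2
Step 3: u2 = (total - d1 + d2)/2 = (147 - 14 + 18)/2 = 151/2
Step 4: Nash product = (143/2 - 14) * (151/2 - 18)
Step 5: = 115/2 * 115/2 = 13225/4

13225/4


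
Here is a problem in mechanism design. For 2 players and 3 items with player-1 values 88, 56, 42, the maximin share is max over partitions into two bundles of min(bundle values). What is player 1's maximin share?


Step 1: Item values = 88, 56, 42
Step 2: Enumerate all 2-bundle partitions and take the smaller bundle:
  Partition 1: {88} vs {56,42} -> bundles 88, 98; min = 88
  Partition 2: {56} vs {88,42} -> bundles 56, 130; min = 56
  Partition 3: {42} vs {88,56} -> bundles 42, 144; min = 42
Step 3: MMS = max(88, 56, 42) = 88

88


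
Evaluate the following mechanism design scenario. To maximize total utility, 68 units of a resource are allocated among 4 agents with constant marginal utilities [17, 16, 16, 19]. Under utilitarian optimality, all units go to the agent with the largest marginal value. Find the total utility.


Step 1: The marginal utilities are [17, 16, 16, 19]
Step 2: The highest marginal utility is 19
Step 3: All 68 units go to that agent
Step 4: Total utility = 19 * 68 = 1292

1292


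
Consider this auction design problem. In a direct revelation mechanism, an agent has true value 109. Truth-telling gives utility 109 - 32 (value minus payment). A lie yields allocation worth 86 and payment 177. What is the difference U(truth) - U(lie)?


Step 1: U(truth) = value - payment = 109 - 32 = 77
Step 2: U(lie) = allocation - payment = 86 - 177 = -91
Step 3: IC gap = 77 - (-91) = 168

168


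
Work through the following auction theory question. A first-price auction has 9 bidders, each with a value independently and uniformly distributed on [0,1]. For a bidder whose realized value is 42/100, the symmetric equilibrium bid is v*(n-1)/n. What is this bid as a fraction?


Step 1: The symmetric BNE bidding function is b(v) = v * (n-1) / n
Step 2: Substitute v = 21/50 and n = 9
Step 3: b = 21/50 * 8/9
Step 4: b = 28/75

28/75


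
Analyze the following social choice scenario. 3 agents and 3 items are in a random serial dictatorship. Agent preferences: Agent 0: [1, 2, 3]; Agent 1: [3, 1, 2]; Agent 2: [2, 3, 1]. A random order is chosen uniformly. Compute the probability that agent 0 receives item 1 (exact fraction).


Step 1: Agent 0 wants item 1
Step 2: There are 6 possible orderings of agents
Step 3: In 6 orderings, agent 0 gets item 1
Step 4: Probability = 6/6 = 1

1


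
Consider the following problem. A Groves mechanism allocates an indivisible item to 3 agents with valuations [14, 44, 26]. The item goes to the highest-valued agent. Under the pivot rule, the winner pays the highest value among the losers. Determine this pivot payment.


Step 1: The efficient winner is agent 1 with value 44
Step 2: Other agents' values: [14, 26]
Step 3: Pivot payment = max(others) = 26
Step 4: The winner pays 26

26


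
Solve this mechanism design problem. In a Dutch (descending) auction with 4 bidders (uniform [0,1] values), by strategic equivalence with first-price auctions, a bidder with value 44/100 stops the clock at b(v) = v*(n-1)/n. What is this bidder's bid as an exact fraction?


Step 1: Dutch auctions are strategically equivalent to first-price auctions
Step 2: The equilibrium bid is b(v) = v*(n-1)/n
Step 3: b = 11/25 * 3/4
Step 4: b = 33/100

33/100


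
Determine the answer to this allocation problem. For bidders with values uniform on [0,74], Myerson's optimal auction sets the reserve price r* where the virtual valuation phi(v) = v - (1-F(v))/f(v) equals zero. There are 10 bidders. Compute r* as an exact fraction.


Step 1: For U[0,74], F(v) = v/74 and f(v) = 1/74
Step 2: phi(v) = v - (1 - v/74)/(1/74) = v - (74 - v) = 2v - 74
Step 3: Set phi(r*) = 0: 2r* - 74 = 0
Step 4: r* = 74/2 = 37 (the number of bidders n = 10 does not enter)

37


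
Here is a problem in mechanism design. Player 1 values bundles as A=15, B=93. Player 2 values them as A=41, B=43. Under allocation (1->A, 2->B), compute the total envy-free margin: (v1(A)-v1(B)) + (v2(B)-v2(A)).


Step 1: Player 1's margin = v1(A) - v1(B) = 15 - 93 = -78
Step 2: Player 2's margin = v2(B) - v2(A) = 43 - 41 = 2
Step 3: Total margin = -78 + 2 = -76

-76


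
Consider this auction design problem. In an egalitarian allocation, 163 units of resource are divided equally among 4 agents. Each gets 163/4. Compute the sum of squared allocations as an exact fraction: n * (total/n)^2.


Step 1: Each agent's share = 163/4
Step 2: Square of each share = (163/4)^2 = 26569/16
Step 3: Sum of squares = 4 * 26569/16 = 26569/4

26569/4


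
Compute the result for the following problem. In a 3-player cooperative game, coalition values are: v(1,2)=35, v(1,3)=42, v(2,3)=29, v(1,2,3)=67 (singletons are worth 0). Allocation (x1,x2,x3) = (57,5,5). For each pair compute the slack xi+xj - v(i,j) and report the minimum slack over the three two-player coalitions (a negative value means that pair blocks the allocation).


Step 1: Slack for coalition (1,2): x1+x2 - v12 = 62 - 35 = 27
Step 2: Slack for coalition (1,3): x1+x3 - v13 = 62 - 42 = 20
Step 3: Slack for coalition (2,3): x2+x3 - v23 = 10 - 29 = -19
Step 4: Minimum slack = min(27, 20, -19) = -19, attained by (2,3); coalition (2,3) can block (slack < 0), so the allocation is not in the core

-19


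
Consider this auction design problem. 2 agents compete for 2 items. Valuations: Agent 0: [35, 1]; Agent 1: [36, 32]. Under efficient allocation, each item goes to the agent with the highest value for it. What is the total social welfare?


Step 1: For each item, find the maximum value among all agents.
Step 2: Item 0 -> Agent 1 (value 36)
Step 3: Item 1 -> Agent 1 (value 32)
Step 4: Total welfare = 36 + 32 = 68

68


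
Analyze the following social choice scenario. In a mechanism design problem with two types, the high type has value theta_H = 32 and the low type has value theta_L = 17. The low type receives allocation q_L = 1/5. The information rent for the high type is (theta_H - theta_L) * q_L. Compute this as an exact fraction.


Step 1: theta_H - theta_L = 32 - 17 = 15
Step 2: Information rent = (theta_H - theta_L) * q_L
Step 3: = 15 * 1/5
Step 4: = 3

3


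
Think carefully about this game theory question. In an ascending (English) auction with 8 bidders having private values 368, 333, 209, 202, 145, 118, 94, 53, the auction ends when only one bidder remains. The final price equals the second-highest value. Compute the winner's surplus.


Step 1: Identify the highest value: 368
Step 2: Identify the second-highest value: 333
Step 3: The final price = second-highest value = 333
Step 4: Surplus = 368 - 333 = 35

35


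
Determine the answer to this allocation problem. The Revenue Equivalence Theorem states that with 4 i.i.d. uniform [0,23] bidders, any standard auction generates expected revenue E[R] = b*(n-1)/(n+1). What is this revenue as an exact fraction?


Step 1: By Revenue Equivalence, expected revenue = b*(n-1)/(n+1)
Step 2: Substituting n = 4, b = 23
Step 3: Revenue = 23*(4-1)/(4+1) = 23*3/5
Step 4: Revenue = 69/5

69/5


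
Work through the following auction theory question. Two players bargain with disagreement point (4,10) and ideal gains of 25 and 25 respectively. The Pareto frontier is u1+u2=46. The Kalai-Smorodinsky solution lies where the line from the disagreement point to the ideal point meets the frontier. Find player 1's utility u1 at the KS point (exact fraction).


Step 1: At the KS point, (u1-d1)/r1 = (u2-d2)/r2 = t and u1+u2 = 46
Step 2: u1 = d1 + r1*t and u2 = d2 + r2*t, so (d1 + r1*t) + (d2 + r2*t) = 46
Step 3: t = (46 - 4 - 10)/(25 + 25) = 32/50 = 16/25
Step 4: u1 = d1 + r1*t = 4 + 25 * 16/25 = 20
Step 5: (Check: u2 = d2 + r2*t = 26; u1+u2 = 20 + 26 = 46, on the frontier.)

20


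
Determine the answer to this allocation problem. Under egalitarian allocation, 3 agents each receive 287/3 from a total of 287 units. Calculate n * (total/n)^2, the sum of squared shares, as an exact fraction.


Step 1: Each agent's share = 287/3
Step 2: Square of each share = (287/3)^2 = 82369/9
Step 3: Sum of squares = 3 * 82369/9 = 82369/3

82369/3


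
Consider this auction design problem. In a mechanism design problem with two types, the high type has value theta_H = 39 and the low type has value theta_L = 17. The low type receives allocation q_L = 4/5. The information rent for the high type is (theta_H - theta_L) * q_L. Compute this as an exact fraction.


Step 1: theta_H - theta_L = 39 - 17 = 22
Step 2: Information rent = (theta_H - theta_L) * q_L
Step 3: = 22 * 4/5
Step 4: = 88/5

88/5


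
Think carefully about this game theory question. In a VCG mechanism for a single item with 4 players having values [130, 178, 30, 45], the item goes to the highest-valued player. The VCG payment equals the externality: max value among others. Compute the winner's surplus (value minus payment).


Step 1: The winner is the agent with the highest value: agent 1 with value 178
Step 2: Values of other agents: [130, 30, 45]
Step 3: VCG payment = max of others' values = 130
Step 4: Surplus = 178 - 130 = 48

48


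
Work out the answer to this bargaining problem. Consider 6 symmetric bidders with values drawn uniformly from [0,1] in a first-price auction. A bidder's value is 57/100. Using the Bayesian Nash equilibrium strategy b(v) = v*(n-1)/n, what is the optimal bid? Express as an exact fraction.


Step 1: The symmetric BNE bidding function is b(v) = v * (n-1) / n
Step 2: Substitute v = 57/100 and n = 6
Step 3: b = 57/100 * 5/6
Step 4: b = 19/40

19/40


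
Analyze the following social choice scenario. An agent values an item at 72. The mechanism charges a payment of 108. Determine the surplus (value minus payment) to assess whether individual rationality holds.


Step 1: Surplus = value - payment = 72 - 108 = -36
Step 2: IR is violated (surplus < 0)

-36


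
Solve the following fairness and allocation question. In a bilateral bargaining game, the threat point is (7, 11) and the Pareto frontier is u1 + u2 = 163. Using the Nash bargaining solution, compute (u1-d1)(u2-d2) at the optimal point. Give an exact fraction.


Step 1: The Nash solution splits surplus symmetrically above the disagreement point
Step 2: u1 = (total + d1 - d2)/2 = (163 + 7 - 11)/2 = 159/2
Step 3: u2 = (total - d1 + d2)/2 = (163 - 7 + 11)/2 = 167/2
Step 4: Nash product = (159/2 - 7) * (167/2 - 11)
Step 5: = 145/2 * 145/2 = 21025/4

21025/4


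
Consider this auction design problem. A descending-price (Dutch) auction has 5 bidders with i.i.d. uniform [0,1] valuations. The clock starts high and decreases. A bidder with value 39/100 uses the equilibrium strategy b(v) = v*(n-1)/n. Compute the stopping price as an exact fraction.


Step 1: Dutch auctions are strategically equivalent to first-price auctions
Step 2: The equilibrium bid is b(v) = v*(n-1)/n
Step 3: b = 39/100 * 4/5
Step 4: b = 39/125

39/125


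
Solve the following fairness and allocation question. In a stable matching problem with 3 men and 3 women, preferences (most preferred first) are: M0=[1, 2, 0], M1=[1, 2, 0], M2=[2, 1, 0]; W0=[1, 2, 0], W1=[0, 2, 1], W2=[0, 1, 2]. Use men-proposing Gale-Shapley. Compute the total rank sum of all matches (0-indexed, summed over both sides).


Step 1: Run Gale-Shapley (men propose, women hold best offer):
  M0 proposes to W1; she accepts
  M1 proposes to W1; rejected
  M1 proposes to W2; she accepts
  M2 proposes to W2; rejected
  M2 proposes to W1; rejected
  M2 proposes to W0; she accepts
Step 2: Final matching: W0-M2, W1-M0, W2-M1
Step 3: 0-indexed ranks (man's rank of his match, then woman's): 2 + 1 + 0 + 0 + 1 + 1
Step 4: Total rank sum = 5

5


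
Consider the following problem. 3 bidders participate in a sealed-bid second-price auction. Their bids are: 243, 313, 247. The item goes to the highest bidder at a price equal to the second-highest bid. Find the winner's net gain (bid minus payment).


Step 1: Sort bids in descending order: 313, 247, 243
Step 2: The winning bid is the highest: 313
Step 3: The payment equals the second-highest bid: 247
Step 4: Surplus = winner's bid - payment = 313 - 247 = 66

66


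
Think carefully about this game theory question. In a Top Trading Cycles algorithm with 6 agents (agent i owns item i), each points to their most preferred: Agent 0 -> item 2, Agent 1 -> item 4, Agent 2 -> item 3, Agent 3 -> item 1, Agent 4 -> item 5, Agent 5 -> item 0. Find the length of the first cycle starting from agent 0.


Step 1: Trace the pointer graph from agent 0: 0 -> 2 -> 3 -> 1 -> 4 -> 5 -> 0
Step 2: A cycle is detected when we revisit agent 0
Step 3: The cycle is: 0 -> 2 -> 3 -> 1 -> 4 -> 5 -> 0
Step 4: Cycle length = 6

6


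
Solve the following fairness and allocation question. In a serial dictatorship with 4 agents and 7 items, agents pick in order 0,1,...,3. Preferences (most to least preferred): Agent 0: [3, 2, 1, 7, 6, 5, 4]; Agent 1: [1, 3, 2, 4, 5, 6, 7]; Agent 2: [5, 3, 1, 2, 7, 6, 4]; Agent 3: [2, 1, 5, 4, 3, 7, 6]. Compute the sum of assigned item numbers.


Step 1: Agent 0 picks item 3
Step 2: Agent 1 picks item 1
Step 3: Agent 2 picks item 5
Step 4: Agent 3 picks item 2
Step 5: Sum = 3 + 1 + 5 + 2 = 11

11


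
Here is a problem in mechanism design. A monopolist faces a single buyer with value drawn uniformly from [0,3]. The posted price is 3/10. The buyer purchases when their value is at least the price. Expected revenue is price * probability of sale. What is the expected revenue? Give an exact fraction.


Step 1: Posted price r = 3/10, value support [0,3]
Step 2: P(v >= r) = (3 - 3/10)/3 = 9/10
Step 3: Expected revenue = r * P(v >= r) = 3/10 * 9/10
Step 4: Revenue = 27/100

27/100


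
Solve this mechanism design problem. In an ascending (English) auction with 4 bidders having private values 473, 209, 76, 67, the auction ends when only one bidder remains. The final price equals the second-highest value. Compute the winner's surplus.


Step 1: Identify the highest value: 473
Step 2: Identify the second-highest value: 209
Step 3: The final price = second-highest value = 209
Step 4: Surplus = 473 - 209 = 264

264


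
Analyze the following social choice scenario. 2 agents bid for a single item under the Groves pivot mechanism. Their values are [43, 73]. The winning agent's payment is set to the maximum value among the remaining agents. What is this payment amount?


Step 1: The efficient winner is agent 1 with value 73
Step 2: Other agents' values: [43]
Step 3: Pivot payment = max(others) = 43
Step 4: The winner pays 43

43


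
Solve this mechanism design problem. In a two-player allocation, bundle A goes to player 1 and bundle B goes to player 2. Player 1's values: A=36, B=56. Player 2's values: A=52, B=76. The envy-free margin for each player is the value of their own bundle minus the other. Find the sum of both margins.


Step 1: Player 1's margin = v1(A) - v1(B) = 36 - 56 = -20
Step 2: Player 2's margin = v2(B) - v2(A) = 76 - 52 = 24
Step 3: Total margin = -20 + 24 = 4

4


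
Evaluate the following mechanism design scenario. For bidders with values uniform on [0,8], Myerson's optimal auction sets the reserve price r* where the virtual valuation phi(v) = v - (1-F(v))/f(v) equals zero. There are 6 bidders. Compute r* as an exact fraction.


Step 1: For U[0,8], F(v) = v/8 and f(v) = 1/8
Step 2: phi(v) = v - (1 - v/8)/(1/8) = v - (8 - v) = 2v - 8
Step 3: Set phi(r*) = 0: 2r* - 8 = 0
Step 4: r* = 8/2 = 4 (the number of bidders n = 6 does not enter)

4


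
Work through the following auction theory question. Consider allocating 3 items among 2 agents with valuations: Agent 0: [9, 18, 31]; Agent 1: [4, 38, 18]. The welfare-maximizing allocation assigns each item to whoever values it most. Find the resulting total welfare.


Step 1: For each item, find the maximum value among all agents.
Step 2: Item 0 -> Agent 0 (value 9)
Step 3: Item 1 -> Agent 1 (value 38)
Step 4: Item 2 -> Agent 0 (value 31)
Step 5: Total welfare = 9 + 38 + 31 = 78

78


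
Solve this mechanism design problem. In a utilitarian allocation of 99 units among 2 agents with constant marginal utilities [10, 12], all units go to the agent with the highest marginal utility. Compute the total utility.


Step 1: The marginal utilities are [10, 12]
Step 2: The highest marginal utility is 12
Step 3: All 99 units go to that agent
Step 4: Total utility = 12 * 99 = 1188

1188


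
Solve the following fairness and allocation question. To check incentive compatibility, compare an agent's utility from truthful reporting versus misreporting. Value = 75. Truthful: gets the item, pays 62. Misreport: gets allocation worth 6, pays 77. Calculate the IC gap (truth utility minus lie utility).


Step 1: U(truth) = value - payment = 75 - 62 = 13
Step 2: U(lie) = allocation - payment = 6 - 77 = -71
Step 3: IC gap = 13 - (-71) = 84

84


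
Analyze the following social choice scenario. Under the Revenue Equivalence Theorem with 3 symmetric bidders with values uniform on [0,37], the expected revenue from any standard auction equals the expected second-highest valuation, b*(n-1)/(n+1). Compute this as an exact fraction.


Step 1: By Revenue Equivalence, expected revenue = b*(n-1)/(n+1)
Step 2: Substituting n = 3, b = 37
Step 3: Revenue = 37*(3-1)/(3+1) = 37*2/4
Step 4: Revenue = 74/4 = 37/2

37/2


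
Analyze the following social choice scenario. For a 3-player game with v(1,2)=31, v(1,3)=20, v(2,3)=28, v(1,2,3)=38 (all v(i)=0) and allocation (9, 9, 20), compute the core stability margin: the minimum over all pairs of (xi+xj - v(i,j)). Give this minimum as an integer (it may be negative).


Step 1: Slack for coalition (1,2): x1+x2 - v12 = 18 - 31 = -13
Step 2: Slack for coalition (1,3): x1+x3 - v13 = 29 - 20 = 9
Step 3: Slack for coalition (2,3): x2+x3 - v23 = 29 - 28 = 1
Step 4: Minimum slack = min(-13, 9, 1) = -13, attained by (1,2); coalition (1,2) can block (slack < 0), so the allocation is not in the core

-13


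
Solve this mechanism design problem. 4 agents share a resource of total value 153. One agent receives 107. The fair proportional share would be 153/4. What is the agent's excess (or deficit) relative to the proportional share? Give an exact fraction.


Step 1: Proportional share = 153/4
Step 2: Agent's actual allocation = 107
Step 3: Excess = 107 - 153/4 = 275/4

275/4


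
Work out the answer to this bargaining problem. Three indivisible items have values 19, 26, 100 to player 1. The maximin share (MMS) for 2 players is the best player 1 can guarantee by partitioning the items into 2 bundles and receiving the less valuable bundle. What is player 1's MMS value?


Step 1: Item values = 19, 26, 100
Step 2: Enumerate all 2-bundle partitions and take the smaller bundle:
  Partition 1: {19} vs {26,100} -> bundles 19, 126; min = 19
  Partition 2: {26} vs {19,100} -> bundles 26, 119; min = 26
  Partition 3: {100} vs {19,26} -> bundles 100, 45; min = 45
Step 3: MMS = max(19, 26, 45) = 45

45


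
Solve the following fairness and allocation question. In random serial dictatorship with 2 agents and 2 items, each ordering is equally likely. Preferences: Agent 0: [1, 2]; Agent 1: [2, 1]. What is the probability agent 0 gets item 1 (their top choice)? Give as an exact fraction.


Step 1: Agent 0 wants item 1
Step 2: There are 2 possible orderings of agents
Step 3: In 2 orderings, agent 0 gets item 1
Step 4: Probability = 2/2 = 1

1


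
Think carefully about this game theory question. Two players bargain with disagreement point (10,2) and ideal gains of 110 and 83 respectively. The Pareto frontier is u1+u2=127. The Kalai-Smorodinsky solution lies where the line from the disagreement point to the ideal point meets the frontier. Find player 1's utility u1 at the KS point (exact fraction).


Step 1: At the KS point, (u1-d1)/r1 = (u2-d2)/r2 = t and u1+u2 = 127
Step 2: u1 = d1 + r1*t and u2 = d2 + r2*t, so (d1 + r1*t) + (d2 + r2*t) = 127
Step 3: t = (127 - 10 - 2)/(110 + 83) = 115/193
Step 4: u1 = d1 + r1*t = 10 + 110 * 115/193 = 14580/193
Step 5: (Check: u2 = d2 + r2*t = 9931/193; u1+u2 = 14580/193 + 9931/193 = 127, on the frontier.)

14580/193
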